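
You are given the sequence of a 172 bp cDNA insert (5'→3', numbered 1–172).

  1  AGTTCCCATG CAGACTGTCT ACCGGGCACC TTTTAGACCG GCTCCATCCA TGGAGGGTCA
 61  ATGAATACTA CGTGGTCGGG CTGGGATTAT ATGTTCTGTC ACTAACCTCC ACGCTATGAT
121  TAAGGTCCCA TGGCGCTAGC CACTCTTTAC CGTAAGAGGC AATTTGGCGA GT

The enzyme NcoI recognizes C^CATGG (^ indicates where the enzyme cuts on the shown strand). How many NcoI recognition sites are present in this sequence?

2

CCATGG occurs starting at positions 48, 128.
NcoI cuts at 2 sites.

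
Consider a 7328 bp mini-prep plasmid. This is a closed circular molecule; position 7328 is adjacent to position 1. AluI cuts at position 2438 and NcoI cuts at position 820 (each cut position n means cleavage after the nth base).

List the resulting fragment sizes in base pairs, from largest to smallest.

Combined cut positions (sorted): 820, 2438.
Circular molecule, 2 cuts → 2 fragments:
  2438 − 820 = 1618 bp
  wrap: 7328 − 2438 + 820 = 5710 bp
Sorted largest to smallest: 5710, 1618 bp.

5710, 1618 bp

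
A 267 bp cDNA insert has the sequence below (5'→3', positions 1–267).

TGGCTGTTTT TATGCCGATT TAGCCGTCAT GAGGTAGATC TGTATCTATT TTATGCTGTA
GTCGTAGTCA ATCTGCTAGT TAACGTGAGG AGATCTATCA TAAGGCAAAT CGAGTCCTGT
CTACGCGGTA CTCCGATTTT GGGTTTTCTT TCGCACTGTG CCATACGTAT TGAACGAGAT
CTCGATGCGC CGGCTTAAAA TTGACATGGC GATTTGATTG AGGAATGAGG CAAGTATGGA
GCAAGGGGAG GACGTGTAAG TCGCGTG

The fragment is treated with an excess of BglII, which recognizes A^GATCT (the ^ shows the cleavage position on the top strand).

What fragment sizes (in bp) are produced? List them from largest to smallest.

BglII sites (AGATCT) start at positions 36, 91, 177.
BglII cuts after the first base of each site, so after positions 36, 91, 177.
Linear molecule, 3 cuts → 4 fragments:
  1–36 → 36 bp
  37–91 → 55 bp
  92–177 → 86 bp
  178–267 → 90 bp
Sorted largest to smallest: 90, 86, 55, 36 bp.

90, 86, 55, 36 bp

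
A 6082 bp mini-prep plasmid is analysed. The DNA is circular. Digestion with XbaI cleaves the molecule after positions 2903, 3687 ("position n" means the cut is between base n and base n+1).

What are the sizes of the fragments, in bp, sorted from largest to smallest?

Circular molecule, 2 cuts → 2 fragments:
  3687 − 2903 = 784 bp
  wrap: 6082 − 3687 + 2903 = 5298 bp
Sorted largest to smallest: 5298, 784 bp.

5298, 784 bp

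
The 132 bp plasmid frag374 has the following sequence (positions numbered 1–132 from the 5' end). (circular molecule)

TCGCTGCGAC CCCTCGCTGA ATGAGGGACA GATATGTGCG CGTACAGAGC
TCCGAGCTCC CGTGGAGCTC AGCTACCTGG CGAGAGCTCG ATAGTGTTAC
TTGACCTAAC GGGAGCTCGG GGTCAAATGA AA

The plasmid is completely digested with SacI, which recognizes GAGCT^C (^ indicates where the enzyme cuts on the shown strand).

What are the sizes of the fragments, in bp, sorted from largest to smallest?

SacI sites (GAGCTC) start at positions 47, 54, 65, 84, 113.
SacI cuts after base 5 of each site (before the last base), so after positions 51, 58, 69, 88, 117.
Circular molecule, 5 cuts → 5 fragments:
  52–58 → 7 bp
  59–69 → 11 bp
  70–88 → 19 bp
  89–117 → 29 bp
  118–132 then 1–51 → 15 + 51 = 66 bp
Sorted largest to smallest: 66, 29, 19, 11, 7 bp.

66, 29, 19, 11, 7 bp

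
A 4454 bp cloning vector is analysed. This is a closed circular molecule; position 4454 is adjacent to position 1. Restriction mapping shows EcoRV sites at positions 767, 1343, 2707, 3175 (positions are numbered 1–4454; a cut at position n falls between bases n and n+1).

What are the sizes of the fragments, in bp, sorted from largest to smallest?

2046, 1364, 576, 468 bp

Circular molecule, 4 cuts → 4 fragments:
  1343 − 767 = 576 bp
  2707 − 1343 = 1364 bp
  3175 − 2707 = 468 bp
  wrap: 4454 − 3175 + 767 = 2046 bp
Sorted largest to smallest: 2046, 1364, 576, 468 bp.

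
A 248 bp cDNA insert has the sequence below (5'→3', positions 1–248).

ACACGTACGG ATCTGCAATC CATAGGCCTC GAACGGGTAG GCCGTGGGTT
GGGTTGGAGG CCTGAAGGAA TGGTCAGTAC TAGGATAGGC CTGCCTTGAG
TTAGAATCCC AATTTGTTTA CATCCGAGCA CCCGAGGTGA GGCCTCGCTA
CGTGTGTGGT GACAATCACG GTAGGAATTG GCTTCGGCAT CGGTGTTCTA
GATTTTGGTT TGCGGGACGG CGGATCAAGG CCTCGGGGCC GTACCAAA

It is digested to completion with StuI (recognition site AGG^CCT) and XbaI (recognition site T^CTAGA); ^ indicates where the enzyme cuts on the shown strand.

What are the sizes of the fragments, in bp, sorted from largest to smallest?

StuI sites (AGGCCT) start at positions 24, 58, 87, 140, 228.
StuI cuts after base 3 of each site, so after positions 26, 60, 89, 142, 230.
The XbaI site (TCTAGA) starts at position 197.
XbaI cuts after the first base of each site, so after position 197.
Combined cut positions: 26, 60, 89, 142, 197, 230.
Linear molecule, 6 cuts → 7 fragments:
  1–26 → 26 bp
  27–60 → 34 bp
  61–89 → 29 bp
  90–142 → 53 bp
  143–197 → 55 bp
  198–230 → 33 bp
  231–248 → 18 bp
Sorted largest to smallest: 55, 53, 34, 33, 29, 26, 18 bp.

55, 53, 34, 33, 29, 26, 18 bp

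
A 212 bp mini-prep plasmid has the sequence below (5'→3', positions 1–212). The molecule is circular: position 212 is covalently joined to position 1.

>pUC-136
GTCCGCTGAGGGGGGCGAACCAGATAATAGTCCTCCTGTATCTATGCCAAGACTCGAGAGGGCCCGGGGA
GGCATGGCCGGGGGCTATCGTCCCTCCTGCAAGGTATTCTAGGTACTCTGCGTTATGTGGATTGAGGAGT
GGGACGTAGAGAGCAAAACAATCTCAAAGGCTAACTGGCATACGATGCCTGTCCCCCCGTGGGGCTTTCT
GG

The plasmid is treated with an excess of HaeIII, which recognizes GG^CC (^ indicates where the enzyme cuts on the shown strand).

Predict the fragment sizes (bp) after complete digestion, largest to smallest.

HaeIII sites (GGCC) start at positions 61, 76.
HaeIII cuts after base 2 of each site, so after positions 62, 77.
Circular molecule, 2 cuts → 2 fragments:
  63–77 → 15 bp
  78–212 then 1–62 → 135 + 62 = 197 bp
Sorted largest to smallest: 197, 15 bp.

197, 15 bp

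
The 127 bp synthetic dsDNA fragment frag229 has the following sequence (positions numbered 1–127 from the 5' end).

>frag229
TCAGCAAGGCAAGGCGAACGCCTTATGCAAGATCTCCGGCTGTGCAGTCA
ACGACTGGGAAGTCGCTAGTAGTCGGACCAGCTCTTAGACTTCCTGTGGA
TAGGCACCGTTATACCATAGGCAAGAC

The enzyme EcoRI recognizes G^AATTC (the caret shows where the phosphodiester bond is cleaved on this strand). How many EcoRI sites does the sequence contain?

0

No occurrence of GAATTC is present in the sequence.
EcoRI does not cut: 0 sites.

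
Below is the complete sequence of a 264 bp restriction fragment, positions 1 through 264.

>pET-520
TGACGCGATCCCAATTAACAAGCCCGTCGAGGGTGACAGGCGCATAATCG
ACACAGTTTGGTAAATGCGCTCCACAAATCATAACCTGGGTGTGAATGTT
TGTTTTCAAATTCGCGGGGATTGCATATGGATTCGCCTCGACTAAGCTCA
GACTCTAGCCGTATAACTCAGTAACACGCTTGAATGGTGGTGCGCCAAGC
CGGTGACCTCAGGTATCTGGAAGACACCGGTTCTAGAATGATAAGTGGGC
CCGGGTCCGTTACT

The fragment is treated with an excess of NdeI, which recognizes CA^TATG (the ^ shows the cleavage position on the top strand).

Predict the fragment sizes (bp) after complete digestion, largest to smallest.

The NdeI site (CATATG) starts at position 124.
NdeI cuts after base 2 of each site, so after position 125.
Linear molecule, 1 cut → 2 fragments:
  1–125 → 125 bp
  126–264 → 139 bp
Sorted largest to smallest: 139, 125 bp.

139, 125 bp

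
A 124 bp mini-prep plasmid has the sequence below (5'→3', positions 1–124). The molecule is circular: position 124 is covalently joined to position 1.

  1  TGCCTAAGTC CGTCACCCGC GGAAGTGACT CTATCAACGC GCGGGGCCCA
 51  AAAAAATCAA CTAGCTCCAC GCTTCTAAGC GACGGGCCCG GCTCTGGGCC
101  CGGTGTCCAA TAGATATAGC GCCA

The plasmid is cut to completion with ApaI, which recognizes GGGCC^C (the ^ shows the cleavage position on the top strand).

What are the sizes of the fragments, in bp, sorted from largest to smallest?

ApaI sites (GGGCCC) start at positions 44, 84, 96.
ApaI cuts after base 5 of each site (before the last base), so after positions 48, 88, 100.
Circular molecule, 3 cuts → 3 fragments:
  49–88 → 40 bp
  89–100 → 12 bp
  101–124 then 1–48 → 24 + 48 = 72 bp
Sorted largest to smallest: 72, 40, 12 bp.

72, 40, 12 bp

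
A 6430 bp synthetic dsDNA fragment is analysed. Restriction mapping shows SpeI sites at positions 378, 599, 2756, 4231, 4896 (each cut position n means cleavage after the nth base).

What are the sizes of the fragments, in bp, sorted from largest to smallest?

2157, 1534, 1475, 665, 378, 221 bp

Linear molecule, 5 cuts → 6 fragments:
  378 − 0 = 378 bp
  599 − 378 = 221 bp
  2756 − 599 = 2157 bp
  4231 − 2756 = 1475 bp
  4896 − 4231 = 665 bp
  6430 − 4896 = 1534 bp
Sorted largest to smallest: 2157, 1534, 1475, 665, 378, 221 bp.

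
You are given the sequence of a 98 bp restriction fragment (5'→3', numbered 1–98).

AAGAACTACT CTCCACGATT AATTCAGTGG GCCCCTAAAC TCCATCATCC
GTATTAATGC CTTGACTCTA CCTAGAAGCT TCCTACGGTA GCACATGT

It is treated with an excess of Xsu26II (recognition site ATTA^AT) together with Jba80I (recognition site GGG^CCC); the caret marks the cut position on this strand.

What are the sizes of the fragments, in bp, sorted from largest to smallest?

42, 25, 21, 10 bp

Xsu26II sites (ATTAAT) start at positions 18, 53.
Xsu26II cuts after base 4 of each site, so after positions 21, 56.
The Jba80I site (GGGCCC) starts at position 29.
Jba80I cuts after base 3 of each site, so after position 31.
Combined cut positions: 21, 31, 56.
Linear molecule, 3 cuts → 4 fragments:
  1–21 → 21 bp
  22–31 → 10 bp
  32–56 → 25 bp
  57–98 → 42 bp
Sorted largest to smallest: 42, 25, 21, 10 bp.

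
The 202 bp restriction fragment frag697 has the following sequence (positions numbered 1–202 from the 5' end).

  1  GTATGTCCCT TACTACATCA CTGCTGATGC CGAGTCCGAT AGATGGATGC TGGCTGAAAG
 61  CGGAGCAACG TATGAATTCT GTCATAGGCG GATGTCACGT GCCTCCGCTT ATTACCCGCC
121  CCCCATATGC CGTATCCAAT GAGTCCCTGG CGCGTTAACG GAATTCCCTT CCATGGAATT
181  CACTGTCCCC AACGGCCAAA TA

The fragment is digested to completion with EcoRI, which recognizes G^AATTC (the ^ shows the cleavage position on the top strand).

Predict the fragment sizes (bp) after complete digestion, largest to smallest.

EcoRI sites (GAATTC) start at positions 74, 161, 176.
EcoRI cuts after the first base of each site, so after positions 74, 161, 176.
Linear molecule, 3 cuts → 4 fragments:
  1–74 → 74 bp
  75–161 → 87 bp
  162–176 → 15 bp
  177–202 → 26 bp
Sorted largest to smallest: 87, 74, 26, 15 bp.

87, 74, 26, 15 bp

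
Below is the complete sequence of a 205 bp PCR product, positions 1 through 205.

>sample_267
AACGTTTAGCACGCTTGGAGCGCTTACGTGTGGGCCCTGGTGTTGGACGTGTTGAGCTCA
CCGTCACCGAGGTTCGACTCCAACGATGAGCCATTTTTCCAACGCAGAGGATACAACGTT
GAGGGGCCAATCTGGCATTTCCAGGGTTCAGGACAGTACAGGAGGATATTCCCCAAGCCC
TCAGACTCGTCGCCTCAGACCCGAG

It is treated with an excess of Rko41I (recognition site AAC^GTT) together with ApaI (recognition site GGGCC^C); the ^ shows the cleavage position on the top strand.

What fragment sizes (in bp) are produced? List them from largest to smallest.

Rko41I sites (AACGTT) start at positions 1, 115.
Rko41I cuts after base 3 of each site, so after positions 3, 117.
The ApaI site (GGGCCC) starts at position 32.
ApaI cuts after base 5 of each site (before the last base), so after position 36.
Combined cut positions: 3, 36, 117.
Linear molecule, 3 cuts → 4 fragments:
  1–3 → 3 bp
  4–36 → 33 bp
  37–117 → 81 bp
  118–205 → 88 bp
Sorted largest to smallest: 88, 81, 33, 3 bp.

88, 81, 33, 3 bp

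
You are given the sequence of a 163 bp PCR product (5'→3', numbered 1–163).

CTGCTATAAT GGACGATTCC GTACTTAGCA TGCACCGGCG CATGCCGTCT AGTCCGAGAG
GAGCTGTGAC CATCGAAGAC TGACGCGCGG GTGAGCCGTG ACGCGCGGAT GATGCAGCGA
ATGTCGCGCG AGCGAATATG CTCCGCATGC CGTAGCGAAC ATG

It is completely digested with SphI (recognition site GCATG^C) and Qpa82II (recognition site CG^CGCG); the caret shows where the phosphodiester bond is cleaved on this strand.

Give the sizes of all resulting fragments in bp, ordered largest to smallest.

41, 32, 23, 23, 18, 14, 12 bp

SphI sites (GCATGC) start at positions 28, 40, 145.
SphI cuts after base 5 of each site (before the last base), so after positions 32, 44, 149.
Qpa82II sites (CGCGCG) start at positions 84, 102, 125.
Qpa82II cuts after base 2 of each site, so after positions 85, 103, 126.
Combined cut positions: 32, 44, 85, 103, 126, 149.
Linear molecule, 6 cuts → 7 fragments:
  1–32 → 32 bp
  33–44 → 12 bp
  45–85 → 41 bp
  86–103 → 18 bp
  104–126 → 23 bp
  127–149 → 23 bp
  150–163 → 14 bp
Sorted largest to smallest: 41, 32, 23, 23, 18, 14, 12 bp.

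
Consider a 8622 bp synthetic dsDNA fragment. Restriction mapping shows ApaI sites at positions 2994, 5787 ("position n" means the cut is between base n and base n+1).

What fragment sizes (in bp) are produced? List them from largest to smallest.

2994, 2835, 2793 bp

Linear molecule, 2 cuts → 3 fragments:
  2994 − 0 = 2994 bp
  5787 − 2994 = 2793 bp
  8622 − 5787 = 2835 bp
Sorted largest to smallest: 2994, 2835, 2793 bp.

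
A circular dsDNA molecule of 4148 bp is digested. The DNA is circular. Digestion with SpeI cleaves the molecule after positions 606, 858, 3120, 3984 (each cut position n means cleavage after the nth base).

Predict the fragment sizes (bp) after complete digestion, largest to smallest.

2262, 864, 770, 252 bp

Circular molecule, 4 cuts → 4 fragments:
  858 − 606 = 252 bp
  3120 − 858 = 2262 bp
  3984 − 3120 = 864 bp
  wrap: 4148 − 3984 + 606 = 770 bp
Sorted largest to smallest: 2262, 864, 770, 252 bp.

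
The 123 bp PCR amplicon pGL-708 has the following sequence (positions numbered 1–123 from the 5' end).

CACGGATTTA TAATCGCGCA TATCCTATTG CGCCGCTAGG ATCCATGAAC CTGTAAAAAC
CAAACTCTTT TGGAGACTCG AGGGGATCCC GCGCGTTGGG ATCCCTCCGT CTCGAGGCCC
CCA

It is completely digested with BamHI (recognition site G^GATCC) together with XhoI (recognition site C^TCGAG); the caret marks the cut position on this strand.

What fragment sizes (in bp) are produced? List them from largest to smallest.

BamHI sites (GGATCC) start at positions 39, 84, 99.
BamHI cuts after the first base of each site, so after positions 39, 84, 99.
XhoI sites (CTCGAG) start at positions 77, 111.
XhoI cuts after the first base of each site, so after positions 77, 111.
Combined cut positions: 39, 77, 84, 99, 111.
Linear molecule, 5 cuts → 6 fragments:
  1–39 → 39 bp
  40–77 → 38 bp
  78–84 → 7 bp
  85–99 → 15 bp
  100–111 → 12 bp
  112–123 → 12 bp
Sorted largest to smallest: 39, 38, 15, 12, 12, 7 bp.

39, 38, 15, 12, 12, 7 bp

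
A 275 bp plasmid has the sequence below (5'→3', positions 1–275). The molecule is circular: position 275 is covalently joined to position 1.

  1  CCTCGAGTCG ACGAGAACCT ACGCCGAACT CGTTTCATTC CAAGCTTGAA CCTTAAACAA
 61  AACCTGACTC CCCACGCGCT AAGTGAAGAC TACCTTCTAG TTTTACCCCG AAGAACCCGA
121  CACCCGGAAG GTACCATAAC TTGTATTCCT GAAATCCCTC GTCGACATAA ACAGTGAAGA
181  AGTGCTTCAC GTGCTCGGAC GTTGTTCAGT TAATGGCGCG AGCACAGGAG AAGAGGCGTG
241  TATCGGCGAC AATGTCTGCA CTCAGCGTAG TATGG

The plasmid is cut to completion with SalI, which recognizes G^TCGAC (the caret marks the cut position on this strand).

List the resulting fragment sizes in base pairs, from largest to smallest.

154, 121 bp

SalI sites (GTCGAC) start at positions 7, 161.
SalI cuts after the first base of each site, so after positions 7, 161.
Circular molecule, 2 cuts → 2 fragments:
  8–161 → 154 bp
  162–275 then 1–7 → 114 + 7 = 121 bp
Sorted largest to smallest: 154, 121 bp.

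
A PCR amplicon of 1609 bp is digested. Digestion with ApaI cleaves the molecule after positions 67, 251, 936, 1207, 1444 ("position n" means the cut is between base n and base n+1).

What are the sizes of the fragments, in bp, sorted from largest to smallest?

Linear molecule, 5 cuts → 6 fragments:
  67 − 0 = 67 bp
  251 − 67 = 184 bp
  936 − 251 = 685 bp
  1207 − 936 = 271 bp
  1444 − 1207 = 237 bp
  1609 − 1444 = 165 bp
Sorted largest to smallest: 685, 271, 237, 184, 165, 67 bp.

685, 271, 237, 184, 165, 67 bp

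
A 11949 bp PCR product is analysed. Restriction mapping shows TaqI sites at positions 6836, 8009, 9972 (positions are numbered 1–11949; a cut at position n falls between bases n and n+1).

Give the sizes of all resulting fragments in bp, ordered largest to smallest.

Linear molecule, 3 cuts → 4 fragments:
  6836 − 0 = 6836 bp
  8009 − 6836 = 1173 bp
  9972 − 8009 = 1963 bp
  11949 − 9972 = 1977 bp
Sorted largest to smallest: 6836, 1977, 1963, 1173 bp.

6836, 1977, 1963, 1173 bp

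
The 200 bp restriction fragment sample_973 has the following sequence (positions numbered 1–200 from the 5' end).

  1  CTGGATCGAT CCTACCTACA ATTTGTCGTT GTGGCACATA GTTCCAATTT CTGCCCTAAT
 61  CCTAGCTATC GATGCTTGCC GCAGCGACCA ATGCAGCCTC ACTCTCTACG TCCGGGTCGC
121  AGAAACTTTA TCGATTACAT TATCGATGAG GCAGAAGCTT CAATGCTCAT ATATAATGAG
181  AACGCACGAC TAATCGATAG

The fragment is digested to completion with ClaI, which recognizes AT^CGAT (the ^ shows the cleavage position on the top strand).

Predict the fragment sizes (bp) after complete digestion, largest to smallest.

ClaI sites (ATCGAT) start at positions 5, 68, 130, 142, 193.
ClaI cuts after base 2 of each site, so after positions 6, 69, 131, 143, 194.
Linear molecule, 5 cuts → 6 fragments:
  1–6 → 6 bp
  7–69 → 63 bp
  70–131 → 62 bp
  132–143 → 12 bp
  144–194 → 51 bp
  195–200 → 6 bp
Sorted largest to smallest: 63, 62, 51, 12, 6, 6 bp.

63, 62, 51, 12, 6, 6 bp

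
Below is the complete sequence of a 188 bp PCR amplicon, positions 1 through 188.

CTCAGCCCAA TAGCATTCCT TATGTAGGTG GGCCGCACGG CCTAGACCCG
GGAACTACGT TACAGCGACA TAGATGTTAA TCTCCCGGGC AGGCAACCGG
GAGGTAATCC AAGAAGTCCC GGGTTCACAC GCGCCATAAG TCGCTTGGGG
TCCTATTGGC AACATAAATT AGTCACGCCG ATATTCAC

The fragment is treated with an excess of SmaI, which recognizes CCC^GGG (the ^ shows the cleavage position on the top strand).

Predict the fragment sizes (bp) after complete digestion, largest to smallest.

68, 49, 37, 34 bp

SmaI sites (CCCGGG) start at positions 47, 84, 118.
SmaI cuts after base 3 of each site, so after positions 49, 86, 120.
Linear molecule, 3 cuts → 4 fragments:
  1–49 → 49 bp
  50–86 → 37 bp
  87–120 → 34 bp
  121–188 → 68 bp
Sorted largest to smallest: 68, 49, 37, 34 bp.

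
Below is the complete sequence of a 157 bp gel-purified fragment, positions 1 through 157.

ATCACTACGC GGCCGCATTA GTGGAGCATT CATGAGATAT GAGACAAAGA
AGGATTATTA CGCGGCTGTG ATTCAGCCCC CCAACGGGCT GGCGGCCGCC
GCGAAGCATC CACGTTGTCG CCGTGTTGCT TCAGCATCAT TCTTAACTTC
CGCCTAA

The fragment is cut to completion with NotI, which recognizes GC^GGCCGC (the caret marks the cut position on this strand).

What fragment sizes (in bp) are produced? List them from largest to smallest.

83, 64, 10 bp

NotI sites (GCGGCCGC) start at positions 9, 92.
NotI cuts after base 2 of each site, so after positions 10, 93.
Linear molecule, 2 cuts → 3 fragments:
  1–10 → 10 bp
  11–93 → 83 bp
  94–157 → 64 bp
Sorted largest to smallest: 83, 64, 10 bp.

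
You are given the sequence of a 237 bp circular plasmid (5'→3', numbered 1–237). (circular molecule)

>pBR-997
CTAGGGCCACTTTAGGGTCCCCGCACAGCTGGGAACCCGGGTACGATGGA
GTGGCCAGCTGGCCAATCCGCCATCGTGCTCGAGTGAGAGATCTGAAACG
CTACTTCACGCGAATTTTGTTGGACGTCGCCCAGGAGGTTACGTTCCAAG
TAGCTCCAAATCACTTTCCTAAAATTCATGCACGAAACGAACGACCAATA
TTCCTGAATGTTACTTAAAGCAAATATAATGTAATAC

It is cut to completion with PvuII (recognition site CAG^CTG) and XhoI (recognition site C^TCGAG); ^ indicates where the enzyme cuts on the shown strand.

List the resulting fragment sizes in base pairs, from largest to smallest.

186, 30, 21 bp

PvuII sites (CAGCTG) start at positions 26, 56.
PvuII cuts after base 3 of each site, so after positions 28, 58.
The XhoI site (CTCGAG) starts at position 79.
XhoI cuts after the first base of each site, so after position 79.
Combined cut positions: 28, 58, 79.
Circular molecule, 3 cuts → 3 fragments:
  29–58 → 30 bp
  59–79 → 21 bp
  80–237 then 1–28 → 158 + 28 = 186 bp
Sorted largest to smallest: 186, 30, 21 bp.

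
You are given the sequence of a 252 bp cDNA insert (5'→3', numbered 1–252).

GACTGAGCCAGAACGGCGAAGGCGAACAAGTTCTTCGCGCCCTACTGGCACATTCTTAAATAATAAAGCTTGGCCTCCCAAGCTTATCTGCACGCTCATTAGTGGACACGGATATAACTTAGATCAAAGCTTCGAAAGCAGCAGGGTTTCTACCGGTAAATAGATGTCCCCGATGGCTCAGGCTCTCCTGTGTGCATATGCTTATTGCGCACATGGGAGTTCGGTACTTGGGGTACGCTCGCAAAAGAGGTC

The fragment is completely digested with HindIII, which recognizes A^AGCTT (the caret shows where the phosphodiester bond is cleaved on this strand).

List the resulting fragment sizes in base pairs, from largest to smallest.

HindIII sites (AAGCTT) start at positions 66, 80, 127.
HindIII cuts after the first base of each site, so after positions 66, 80, 127.
Linear molecule, 3 cuts → 4 fragments:
  1–66 → 66 bp
  67–80 → 14 bp
  81–127 → 47 bp
  128–252 → 125 bp
Sorted largest to smallest: 125, 66, 47, 14 bp.

125, 66, 47, 14 bp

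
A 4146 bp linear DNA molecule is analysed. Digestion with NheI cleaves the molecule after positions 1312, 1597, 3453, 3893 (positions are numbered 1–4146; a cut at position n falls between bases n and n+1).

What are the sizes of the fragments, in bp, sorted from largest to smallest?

Linear molecule, 4 cuts → 5 fragments:
  1312 − 0 = 1312 bp
  1597 − 1312 = 285 bp
  3453 − 1597 = 1856 bp
  3893 − 3453 = 440 bp
  4146 − 3893 = 253 bp
Sorted largest to smallest: 1856, 1312, 440, 285, 253 bp.

1856, 1312, 440, 285, 253 bp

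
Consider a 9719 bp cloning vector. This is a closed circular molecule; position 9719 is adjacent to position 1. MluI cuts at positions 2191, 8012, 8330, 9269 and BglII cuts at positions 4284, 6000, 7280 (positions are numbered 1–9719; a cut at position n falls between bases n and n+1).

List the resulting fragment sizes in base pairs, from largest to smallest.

2641, 2093, 1716, 1280, 939, 732, 318 bp

Combined cut positions (sorted): 2191, 4284, 6000, 7280, 8012, 8330, 9269.
Circular molecule, 7 cuts → 7 fragments:
  4284 − 2191 = 2093 bp
  6000 − 4284 = 1716 bp
  7280 − 6000 = 1280 bp
  8012 − 7280 = 732 bp
  8330 − 8012 = 318 bp
  9269 − 8330 = 939 bp
  wrap: 9719 − 9269 + 2191 = 2641 bp
Sorted largest to smallest: 2641, 2093, 1716, 1280, 939, 732, 318 bp.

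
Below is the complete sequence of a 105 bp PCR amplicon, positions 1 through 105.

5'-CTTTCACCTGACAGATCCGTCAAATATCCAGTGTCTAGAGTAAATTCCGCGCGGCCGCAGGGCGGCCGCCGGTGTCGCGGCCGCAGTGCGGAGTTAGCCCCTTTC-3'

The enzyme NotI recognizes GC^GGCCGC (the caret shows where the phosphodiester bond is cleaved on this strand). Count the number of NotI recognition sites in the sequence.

3

GCGGCCGC occurs starting at positions 51, 62, 77.
NotI cuts at 3 sites.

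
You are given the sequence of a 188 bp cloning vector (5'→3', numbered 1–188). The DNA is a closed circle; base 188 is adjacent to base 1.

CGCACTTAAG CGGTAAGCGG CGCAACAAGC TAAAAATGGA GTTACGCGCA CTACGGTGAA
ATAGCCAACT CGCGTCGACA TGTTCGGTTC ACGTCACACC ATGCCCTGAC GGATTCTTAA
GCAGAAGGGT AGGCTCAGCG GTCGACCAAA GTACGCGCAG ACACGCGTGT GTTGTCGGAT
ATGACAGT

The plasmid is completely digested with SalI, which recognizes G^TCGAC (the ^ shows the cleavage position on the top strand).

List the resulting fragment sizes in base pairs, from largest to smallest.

121, 67 bp

SalI sites (GTCGAC) start at positions 74, 141.
SalI cuts after the first base of each site, so after positions 74, 141.
Circular molecule, 2 cuts → 2 fragments:
  75–141 → 67 bp
  142–188 then 1–74 → 47 + 74 = 121 bp
Sorted largest to smallest: 121, 67 bp.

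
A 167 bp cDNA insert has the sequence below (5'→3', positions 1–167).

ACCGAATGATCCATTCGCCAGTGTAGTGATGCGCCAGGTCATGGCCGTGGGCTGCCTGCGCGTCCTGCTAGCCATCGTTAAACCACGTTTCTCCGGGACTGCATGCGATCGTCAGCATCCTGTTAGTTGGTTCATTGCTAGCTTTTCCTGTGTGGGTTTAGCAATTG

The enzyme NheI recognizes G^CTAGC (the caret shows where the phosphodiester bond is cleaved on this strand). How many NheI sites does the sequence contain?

GCTAGC occurs starting at positions 67, 137.
NheI cuts at 2 sites.

2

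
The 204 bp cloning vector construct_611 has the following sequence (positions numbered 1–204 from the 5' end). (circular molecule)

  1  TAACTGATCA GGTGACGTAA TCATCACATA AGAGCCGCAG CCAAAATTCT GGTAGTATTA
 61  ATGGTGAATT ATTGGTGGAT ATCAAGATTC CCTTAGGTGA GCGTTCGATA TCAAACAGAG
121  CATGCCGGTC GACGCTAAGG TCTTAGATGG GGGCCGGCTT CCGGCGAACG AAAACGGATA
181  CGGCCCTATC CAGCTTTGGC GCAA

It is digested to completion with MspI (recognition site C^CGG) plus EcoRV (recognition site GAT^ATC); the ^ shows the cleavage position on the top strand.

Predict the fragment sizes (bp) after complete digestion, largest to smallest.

MspI sites (CCGG) start at positions 125, 154, 161.
MspI cuts after the first base of each site, so after positions 125, 154, 161.
EcoRV sites (GATATC) start at positions 78, 107.
EcoRV cuts after base 3 of each site, so after positions 80, 109.
Combined cut positions: 80, 109, 125, 154, 161.
Circular molecule, 5 cuts → 5 fragments:
  81–109 → 29 bp
  110–125 → 16 bp
  126–154 → 29 bp
  155–161 → 7 bp
  162–204 then 1–80 → 43 + 80 = 123 bp
Sorted largest to smallest: 123, 29, 29, 16, 7 bp.

123, 29, 29, 16, 7 bp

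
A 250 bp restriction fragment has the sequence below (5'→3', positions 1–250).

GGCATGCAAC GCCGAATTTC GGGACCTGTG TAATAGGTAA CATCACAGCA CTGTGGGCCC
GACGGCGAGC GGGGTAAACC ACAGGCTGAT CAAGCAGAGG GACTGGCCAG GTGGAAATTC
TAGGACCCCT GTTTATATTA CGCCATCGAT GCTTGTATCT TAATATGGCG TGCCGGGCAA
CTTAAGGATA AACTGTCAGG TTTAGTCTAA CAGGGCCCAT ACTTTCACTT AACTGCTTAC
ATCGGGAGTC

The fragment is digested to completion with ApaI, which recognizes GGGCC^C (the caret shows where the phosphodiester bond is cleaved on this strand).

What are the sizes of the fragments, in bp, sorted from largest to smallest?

ApaI sites (GGGCCC) start at positions 55, 213.
ApaI cuts after base 5 of each site (before the last base), so after positions 59, 217.
Linear molecule, 2 cuts → 3 fragments:
  1–59 → 59 bp
  60–217 → 158 bp
  218–250 → 33 bp
Sorted largest to smallest: 158, 59, 33 bp.

158, 59, 33 bp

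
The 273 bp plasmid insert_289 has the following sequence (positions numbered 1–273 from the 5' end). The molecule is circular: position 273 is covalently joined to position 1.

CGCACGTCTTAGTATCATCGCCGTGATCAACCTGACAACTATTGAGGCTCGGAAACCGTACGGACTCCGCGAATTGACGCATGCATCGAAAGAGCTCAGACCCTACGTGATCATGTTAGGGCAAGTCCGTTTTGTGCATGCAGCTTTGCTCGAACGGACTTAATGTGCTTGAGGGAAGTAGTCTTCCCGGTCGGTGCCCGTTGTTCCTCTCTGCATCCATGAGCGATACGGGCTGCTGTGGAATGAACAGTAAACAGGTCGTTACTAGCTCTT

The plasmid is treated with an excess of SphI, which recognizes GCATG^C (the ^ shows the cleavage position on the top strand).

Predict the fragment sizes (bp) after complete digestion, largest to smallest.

SphI sites (GCATGC) start at positions 79, 136.
SphI cuts after base 5 of each site (before the last base), so after positions 83, 140.
Circular molecule, 2 cuts → 2 fragments:
  84–140 → 57 bp
  141–273 then 1–83 → 133 + 83 = 216 bp
Sorted largest to smallest: 216, 57 bp.

216, 57 bp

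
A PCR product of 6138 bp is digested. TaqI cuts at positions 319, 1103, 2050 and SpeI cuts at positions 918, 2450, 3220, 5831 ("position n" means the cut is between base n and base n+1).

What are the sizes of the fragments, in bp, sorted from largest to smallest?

2611, 947, 770, 599, 400, 319, 307, 185 bp

Combined cut positions (sorted): 319, 918, 1103, 2050, 2450, 3220, 5831.
Linear molecule, 7 cuts → 8 fragments:
  319 − 0 = 319 bp
  918 − 319 = 599 bp
  1103 − 918 = 185 bp
  2050 − 1103 = 947 bp
  2450 − 2050 = 400 bp
  3220 − 2450 = 770 bp
  5831 − 3220 = 2611 bp
  6138 − 5831 = 307 bp
Sorted largest to smallest: 2611, 947, 770, 599, 400, 319, 307, 185 bp.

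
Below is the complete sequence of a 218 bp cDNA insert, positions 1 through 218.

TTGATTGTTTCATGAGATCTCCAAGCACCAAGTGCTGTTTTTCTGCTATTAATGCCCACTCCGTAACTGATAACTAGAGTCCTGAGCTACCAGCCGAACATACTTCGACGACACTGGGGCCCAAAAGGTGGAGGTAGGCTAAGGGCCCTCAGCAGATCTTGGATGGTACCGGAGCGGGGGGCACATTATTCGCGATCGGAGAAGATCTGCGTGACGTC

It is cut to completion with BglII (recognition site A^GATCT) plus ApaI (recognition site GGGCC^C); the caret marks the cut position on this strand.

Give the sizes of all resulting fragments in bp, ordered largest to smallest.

BglII sites (AGATCT) start at positions 15, 154, 203.
BglII cuts after the first base of each site, so after positions 15, 154, 203.
ApaI sites (GGGCCC) start at positions 117, 143.
ApaI cuts after base 5 of each site (before the last base), so after positions 121, 147.
Combined cut positions: 15, 121, 147, 154, 203.
Linear molecule, 5 cuts → 6 fragments:
  1–15 → 15 bp
  16–121 → 106 bp
  122–147 → 26 bp
  148–154 → 7 bp
  155–203 → 49 bp
  204–218 → 15 bp
Sorted largest to smallest: 106, 49, 26, 15, 15, 7 bp.

106, 49, 26, 15, 15, 7 bp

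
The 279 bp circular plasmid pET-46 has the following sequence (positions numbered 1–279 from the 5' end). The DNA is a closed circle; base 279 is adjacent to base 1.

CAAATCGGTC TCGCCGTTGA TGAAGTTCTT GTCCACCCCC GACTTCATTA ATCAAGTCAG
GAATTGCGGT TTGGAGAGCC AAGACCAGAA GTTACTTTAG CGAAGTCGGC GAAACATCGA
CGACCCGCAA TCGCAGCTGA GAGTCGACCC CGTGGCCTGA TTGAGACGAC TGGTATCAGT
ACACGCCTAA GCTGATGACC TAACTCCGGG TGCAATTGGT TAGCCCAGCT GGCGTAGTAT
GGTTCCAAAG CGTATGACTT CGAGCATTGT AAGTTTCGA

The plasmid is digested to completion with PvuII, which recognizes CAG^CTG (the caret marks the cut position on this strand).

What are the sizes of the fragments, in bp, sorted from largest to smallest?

PvuII sites (CAGCTG) start at positions 134, 226.
PvuII cuts after base 3 of each site, so after positions 136, 228.
Circular molecule, 2 cuts → 2 fragments:
  137–228 → 92 bp
  229–279 then 1–136 → 51 + 136 = 187 bp
Sorted largest to smallest: 187, 92 bp.

187, 92 bp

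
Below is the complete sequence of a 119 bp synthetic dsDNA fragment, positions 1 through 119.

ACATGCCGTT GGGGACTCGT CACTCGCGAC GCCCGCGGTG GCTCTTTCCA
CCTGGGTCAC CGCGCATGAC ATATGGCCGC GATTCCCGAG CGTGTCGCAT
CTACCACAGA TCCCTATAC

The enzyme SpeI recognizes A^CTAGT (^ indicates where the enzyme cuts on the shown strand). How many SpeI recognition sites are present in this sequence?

0

No occurrence of ACTAGT is present in the sequence.
SpeI does not cut: 0 sites.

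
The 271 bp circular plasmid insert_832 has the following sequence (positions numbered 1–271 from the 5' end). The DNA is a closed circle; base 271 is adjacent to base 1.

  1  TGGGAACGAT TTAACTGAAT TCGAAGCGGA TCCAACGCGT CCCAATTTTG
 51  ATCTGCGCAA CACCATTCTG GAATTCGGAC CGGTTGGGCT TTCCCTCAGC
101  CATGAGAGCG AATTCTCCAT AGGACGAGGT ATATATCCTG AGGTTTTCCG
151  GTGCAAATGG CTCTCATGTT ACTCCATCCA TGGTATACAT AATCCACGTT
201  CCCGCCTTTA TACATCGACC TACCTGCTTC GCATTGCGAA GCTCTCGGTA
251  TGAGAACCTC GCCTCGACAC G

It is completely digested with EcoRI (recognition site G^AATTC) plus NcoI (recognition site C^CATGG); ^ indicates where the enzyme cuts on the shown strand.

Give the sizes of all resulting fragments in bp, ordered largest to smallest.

EcoRI sites (GAATTC) start at positions 17, 71, 110.
EcoRI cuts after the first base of each site, so after positions 17, 71, 110.
The NcoI site (CCATGG) starts at position 178.
NcoI cuts after the first base of each site, so after position 178.
Combined cut positions: 17, 71, 110, 178.
Circular molecule, 4 cuts → 4 fragments:
  18–71 → 54 bp
  72–110 → 39 bp
  111–178 → 68 bp
  179–271 then 1–17 → 93 + 17 = 110 bp
Sorted largest to smallest: 110, 68, 54, 39 bp.

110, 68, 54, 39 bp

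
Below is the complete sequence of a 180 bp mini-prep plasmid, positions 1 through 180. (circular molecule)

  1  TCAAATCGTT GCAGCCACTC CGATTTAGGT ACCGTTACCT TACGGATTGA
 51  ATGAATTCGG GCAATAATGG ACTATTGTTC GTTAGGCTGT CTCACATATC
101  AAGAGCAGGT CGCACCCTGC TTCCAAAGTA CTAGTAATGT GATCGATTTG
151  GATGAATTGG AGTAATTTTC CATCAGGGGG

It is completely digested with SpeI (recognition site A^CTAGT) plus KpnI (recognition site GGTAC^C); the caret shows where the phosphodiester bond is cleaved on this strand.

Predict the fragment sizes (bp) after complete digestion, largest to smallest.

The SpeI site (ACTAGT) starts at position 130.
SpeI cuts after the first base of each site, so after position 130.
The KpnI site (GGTACC) starts at position 28.
KpnI cuts after base 5 of each site (before the last base), so after position 32.
Combined cut positions: 32, 130.
Circular molecule, 2 cuts → 2 fragments:
  33–130 → 98 bp
  131–180 then 1–32 → 50 + 32 = 82 bp
Sorted largest to smallest: 98, 82 bp.

98, 82 bp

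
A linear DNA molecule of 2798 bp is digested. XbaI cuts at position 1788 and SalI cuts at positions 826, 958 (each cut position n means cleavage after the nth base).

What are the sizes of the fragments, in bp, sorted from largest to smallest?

Combined cut positions (sorted): 826, 958, 1788.
Linear molecule, 3 cuts → 4 fragments:
  826 − 0 = 826 bp
  958 − 826 = 132 bp
  1788 − 958 = 830 bp
  2798 − 1788 = 1010 bp
Sorted largest to smallest: 1010, 830, 826, 132 bp.

1010, 830, 826, 132 bp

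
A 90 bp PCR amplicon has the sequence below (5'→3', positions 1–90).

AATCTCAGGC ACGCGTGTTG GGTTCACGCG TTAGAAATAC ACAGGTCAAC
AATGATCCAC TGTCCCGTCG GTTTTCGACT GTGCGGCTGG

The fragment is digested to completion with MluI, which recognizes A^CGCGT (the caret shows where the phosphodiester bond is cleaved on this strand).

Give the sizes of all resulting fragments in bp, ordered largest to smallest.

MluI sites (ACGCGT) start at positions 11, 26.
MluI cuts after the first base of each site, so after positions 11, 26.
Linear molecule, 2 cuts → 3 fragments:
  1–11 → 11 bp
  12–26 → 15 bp
  27–90 → 64 bp
Sorted largest to smallest: 64, 15, 11 bp.

64, 15, 11 bp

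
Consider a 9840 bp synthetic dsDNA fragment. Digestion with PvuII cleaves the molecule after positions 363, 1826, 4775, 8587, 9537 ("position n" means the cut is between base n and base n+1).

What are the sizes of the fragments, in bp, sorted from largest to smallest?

3812, 2949, 1463, 950, 363, 303 bp

Linear molecule, 5 cuts → 6 fragments:
  363 − 0 = 363 bp
  1826 − 363 = 1463 bp
  4775 − 1826 = 2949 bp
  8587 − 4775 = 3812 bp
  9537 − 8587 = 950 bp
  9840 − 9537 = 303 bp
Sorted largest to smallest: 3812, 2949, 1463, 950, 363, 303 bp.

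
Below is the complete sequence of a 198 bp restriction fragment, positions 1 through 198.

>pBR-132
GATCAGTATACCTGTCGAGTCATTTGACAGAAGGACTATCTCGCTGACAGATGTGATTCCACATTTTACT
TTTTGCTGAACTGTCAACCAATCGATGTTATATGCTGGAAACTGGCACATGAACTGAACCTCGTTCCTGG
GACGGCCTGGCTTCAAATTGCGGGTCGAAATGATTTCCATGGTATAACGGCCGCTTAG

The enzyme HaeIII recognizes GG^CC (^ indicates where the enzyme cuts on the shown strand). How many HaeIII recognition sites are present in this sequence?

GGCC occurs starting at positions 144, 189.
HaeIII cuts at 2 sites.

2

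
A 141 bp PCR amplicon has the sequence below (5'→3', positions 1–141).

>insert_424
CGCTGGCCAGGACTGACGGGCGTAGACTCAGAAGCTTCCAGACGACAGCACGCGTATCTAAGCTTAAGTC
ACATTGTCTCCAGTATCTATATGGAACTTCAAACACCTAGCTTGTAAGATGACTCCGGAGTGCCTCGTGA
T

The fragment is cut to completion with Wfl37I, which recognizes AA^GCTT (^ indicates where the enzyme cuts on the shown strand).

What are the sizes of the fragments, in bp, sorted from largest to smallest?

Wfl37I sites (AAGCTT) start at positions 32, 60.
Wfl37I cuts after base 2 of each site, so after positions 33, 61.
Linear molecule, 2 cuts → 3 fragments:
  1–33 → 33 bp
  34–61 → 28 bp
  62–141 → 80 bp
Sorted largest to smallest: 80, 33, 28 bp.

80, 33, 28 bp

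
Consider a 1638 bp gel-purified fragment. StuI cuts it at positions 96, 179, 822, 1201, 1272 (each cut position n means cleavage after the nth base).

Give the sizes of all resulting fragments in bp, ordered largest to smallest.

643, 379, 366, 96, 83, 71 bp

Linear molecule, 5 cuts → 6 fragments:
  96 − 0 = 96 bp
  179 − 96 = 83 bp
  822 − 179 = 643 bp
  1201 − 822 = 379 bp
  1272 − 1201 = 71 bp
  1638 − 1272 = 366 bp
Sorted largest to smallest: 643, 379, 366, 96, 83, 71 bp.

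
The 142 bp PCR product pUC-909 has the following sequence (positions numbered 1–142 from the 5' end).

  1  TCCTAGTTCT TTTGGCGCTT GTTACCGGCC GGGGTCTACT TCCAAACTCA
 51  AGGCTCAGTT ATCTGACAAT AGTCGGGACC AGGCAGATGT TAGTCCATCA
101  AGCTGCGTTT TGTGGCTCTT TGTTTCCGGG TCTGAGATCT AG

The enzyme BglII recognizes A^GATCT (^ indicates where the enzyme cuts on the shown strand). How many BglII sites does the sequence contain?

AGATCT occurs starting at position 135.
BglII cuts at 1 site.

1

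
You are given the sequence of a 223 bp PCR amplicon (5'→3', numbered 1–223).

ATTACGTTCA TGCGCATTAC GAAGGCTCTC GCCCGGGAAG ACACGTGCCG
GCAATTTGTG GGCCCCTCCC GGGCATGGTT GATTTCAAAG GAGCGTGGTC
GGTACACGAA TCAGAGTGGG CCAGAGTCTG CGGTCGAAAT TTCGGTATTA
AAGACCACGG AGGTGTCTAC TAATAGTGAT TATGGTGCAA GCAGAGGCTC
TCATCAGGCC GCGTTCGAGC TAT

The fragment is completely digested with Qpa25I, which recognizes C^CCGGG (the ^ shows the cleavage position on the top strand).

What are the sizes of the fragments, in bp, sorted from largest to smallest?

155, 36, 32 bp

Qpa25I sites (CCCGGG) start at positions 32, 68.
Qpa25I cuts after the first base of each site, so after positions 32, 68.
Linear molecule, 2 cuts → 3 fragments:
  1–32 → 32 bp
  33–68 → 36 bp
  69–223 → 155 bp
Sorted largest to smallest: 155, 36, 32 bp.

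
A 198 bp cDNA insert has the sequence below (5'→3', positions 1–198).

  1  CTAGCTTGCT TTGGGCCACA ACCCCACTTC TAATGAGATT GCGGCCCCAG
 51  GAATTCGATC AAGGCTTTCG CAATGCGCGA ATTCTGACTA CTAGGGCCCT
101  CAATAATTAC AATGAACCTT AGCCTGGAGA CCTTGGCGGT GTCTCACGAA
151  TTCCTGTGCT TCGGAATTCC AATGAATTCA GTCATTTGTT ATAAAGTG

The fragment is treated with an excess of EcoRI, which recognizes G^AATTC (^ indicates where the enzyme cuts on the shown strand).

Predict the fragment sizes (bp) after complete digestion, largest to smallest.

EcoRI sites (GAATTC) start at positions 51, 79, 148, 164, 174.
EcoRI cuts after the first base of each site, so after positions 51, 79, 148, 164, 174.
Linear molecule, 5 cuts → 6 fragments:
  1–51 → 51 bp
  52–79 → 28 bp
  80–148 → 69 bp
  149–164 → 16 bp
  165–174 → 10 bp
  175–198 → 24 bp
Sorted largest to smallest: 69, 51, 28, 24, 16, 10 bp.

69, 51, 28, 24, 16, 10 bp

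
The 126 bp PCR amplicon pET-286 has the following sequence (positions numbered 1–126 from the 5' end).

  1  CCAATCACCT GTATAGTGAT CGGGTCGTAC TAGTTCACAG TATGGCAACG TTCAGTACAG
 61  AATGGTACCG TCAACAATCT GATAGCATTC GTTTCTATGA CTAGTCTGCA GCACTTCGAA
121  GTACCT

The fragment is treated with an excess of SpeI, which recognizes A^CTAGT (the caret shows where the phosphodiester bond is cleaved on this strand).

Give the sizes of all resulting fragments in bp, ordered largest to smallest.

SpeI sites (ACTAGT) start at positions 29, 100.
SpeI cuts after the first base of each site, so after positions 29, 100.
Linear molecule, 2 cuts → 3 fragments:
  1–29 → 29 bp
  30–100 → 71 bp
  101–126 → 26 bp
Sorted largest to smallest: 71, 29, 26 bp.

71, 29, 26 bp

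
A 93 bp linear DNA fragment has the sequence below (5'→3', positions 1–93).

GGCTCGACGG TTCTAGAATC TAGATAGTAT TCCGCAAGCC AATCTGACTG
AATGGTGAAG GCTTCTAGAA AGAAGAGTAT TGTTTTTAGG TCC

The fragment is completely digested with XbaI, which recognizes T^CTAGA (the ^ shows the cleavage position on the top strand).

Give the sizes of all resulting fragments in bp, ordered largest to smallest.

45, 29, 12, 7 bp

XbaI sites (TCTAGA) start at positions 12, 19, 64.
XbaI cuts after the first base of each site, so after positions 12, 19, 64.
Linear molecule, 3 cuts → 4 fragments:
  1–12 → 12 bp
  13–19 → 7 bp
  20–64 → 45 bp
  65–93 → 29 bp
Sorted largest to smallest: 45, 29, 12, 7 bp.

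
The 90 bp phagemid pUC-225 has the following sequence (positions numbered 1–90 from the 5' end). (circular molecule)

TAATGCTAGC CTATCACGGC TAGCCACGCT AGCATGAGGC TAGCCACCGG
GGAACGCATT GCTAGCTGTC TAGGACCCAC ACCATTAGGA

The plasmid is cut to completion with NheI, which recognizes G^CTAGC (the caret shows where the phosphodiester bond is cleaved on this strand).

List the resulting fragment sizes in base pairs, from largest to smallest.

NheI sites (GCTAGC) start at positions 5, 19, 28, 39, 61.
NheI cuts after the first base of each site, so after positions 5, 19, 28, 39, 61.
Circular molecule, 5 cuts → 5 fragments:
  6–19 → 14 bp
  20–28 → 9 bp
  29–39 → 11 bp
  40–61 → 22 bp
  62–90 then 1–5 → 29 + 5 = 34 bp
Sorted largest to smallest: 34, 22, 14, 11, 9 bp.

34, 22, 14, 11, 9 bp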